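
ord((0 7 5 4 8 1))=6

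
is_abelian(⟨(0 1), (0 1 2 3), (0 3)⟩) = no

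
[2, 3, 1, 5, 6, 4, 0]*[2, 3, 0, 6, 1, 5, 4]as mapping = [0→0, 1→6, 2→3, 3→5, 4→4, 5→1, 6→2]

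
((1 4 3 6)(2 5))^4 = ()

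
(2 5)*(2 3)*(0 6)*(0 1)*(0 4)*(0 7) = (0 6 1 4 7)(2 5 3)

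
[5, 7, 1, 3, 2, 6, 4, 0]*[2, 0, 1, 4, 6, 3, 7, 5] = [3, 5, 0, 4, 1, 7, 6, 2]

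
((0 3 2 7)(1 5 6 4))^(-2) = (0 2)(1 6)(3 7)(4 5)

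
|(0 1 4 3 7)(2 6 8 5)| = 20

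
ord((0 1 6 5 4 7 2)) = 7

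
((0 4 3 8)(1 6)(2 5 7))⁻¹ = (0 8 3 4)(1 6)(2 7 5)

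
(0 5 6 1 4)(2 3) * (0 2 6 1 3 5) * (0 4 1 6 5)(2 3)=(0 4 3 5 6 2)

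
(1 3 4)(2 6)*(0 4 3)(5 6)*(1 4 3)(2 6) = (0 3 1)(2 5)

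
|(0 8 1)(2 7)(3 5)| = 6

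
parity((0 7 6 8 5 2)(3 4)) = even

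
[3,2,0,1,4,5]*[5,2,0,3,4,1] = [3,0,5,2,4,1]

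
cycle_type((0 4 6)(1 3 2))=3^2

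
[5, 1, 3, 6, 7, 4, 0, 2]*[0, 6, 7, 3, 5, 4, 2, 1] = [4, 6, 3, 2, 1, 5, 0, 7]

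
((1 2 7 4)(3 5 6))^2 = (1 7)(2 4)(3 6 5)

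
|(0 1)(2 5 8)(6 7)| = 6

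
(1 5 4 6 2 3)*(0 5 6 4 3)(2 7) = (0 5 3 1 6 7 2)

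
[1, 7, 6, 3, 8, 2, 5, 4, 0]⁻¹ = [8, 0, 5, 3, 7, 6, 2, 1, 4]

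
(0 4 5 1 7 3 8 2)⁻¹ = (0 2 8 3 7 1 5 4)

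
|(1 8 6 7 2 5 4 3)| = 8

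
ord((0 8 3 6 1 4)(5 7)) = 6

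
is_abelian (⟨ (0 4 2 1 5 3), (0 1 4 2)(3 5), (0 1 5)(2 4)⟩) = no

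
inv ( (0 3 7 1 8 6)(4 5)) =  (0 6 8 1 7 3)(4 5)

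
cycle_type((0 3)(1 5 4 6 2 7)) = 2.6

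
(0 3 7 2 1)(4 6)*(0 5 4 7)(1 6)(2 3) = (0 2 6 7 3)(1 5 4)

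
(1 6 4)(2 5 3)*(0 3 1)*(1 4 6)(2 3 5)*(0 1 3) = (0 5 4 1 3)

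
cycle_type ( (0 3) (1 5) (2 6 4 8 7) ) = 2^2.5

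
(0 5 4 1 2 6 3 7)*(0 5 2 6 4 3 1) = (0 2 4) (1 6) (3 7 5) 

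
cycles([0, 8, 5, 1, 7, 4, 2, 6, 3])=(1 8 3)(2 5 4 7 6)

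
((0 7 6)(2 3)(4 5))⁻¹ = (0 6 7)(2 3)(4 5)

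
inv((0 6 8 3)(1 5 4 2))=(0 3 8 6)(1 2 4 5)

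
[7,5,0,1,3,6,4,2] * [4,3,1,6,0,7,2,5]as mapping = [0→5,1→7,2→4,3→3,4→6,5→2,6→0,7→1]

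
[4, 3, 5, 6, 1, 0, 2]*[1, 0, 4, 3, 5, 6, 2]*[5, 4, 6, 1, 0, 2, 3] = [2, 1, 3, 6, 5, 4, 0]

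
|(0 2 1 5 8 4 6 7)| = 8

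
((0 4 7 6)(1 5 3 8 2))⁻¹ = (0 6 7 4)(1 2 8 3 5)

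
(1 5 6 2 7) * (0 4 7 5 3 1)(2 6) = (0 4 7)(1 3)(2 5)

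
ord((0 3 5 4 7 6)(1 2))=6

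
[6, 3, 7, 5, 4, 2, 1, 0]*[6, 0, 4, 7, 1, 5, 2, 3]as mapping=[0→2, 1→7, 2→3, 3→5, 4→1, 5→4, 6→0, 7→6]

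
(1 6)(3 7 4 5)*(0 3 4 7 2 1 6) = (0 3 2 1)(4 5)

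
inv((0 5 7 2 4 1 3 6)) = (0 6 3 1 4 2 7 5)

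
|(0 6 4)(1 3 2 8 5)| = 15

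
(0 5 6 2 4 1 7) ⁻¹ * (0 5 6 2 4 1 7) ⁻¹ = (0 1 2 5 7 4 6) 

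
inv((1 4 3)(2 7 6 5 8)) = (1 3 4)(2 8 5 6 7)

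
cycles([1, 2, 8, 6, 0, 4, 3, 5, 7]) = (0 1 2 8 7 5 4)(3 6)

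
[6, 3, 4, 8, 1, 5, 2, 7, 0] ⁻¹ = [8, 4, 6, 1, 2, 5, 0, 7, 3] 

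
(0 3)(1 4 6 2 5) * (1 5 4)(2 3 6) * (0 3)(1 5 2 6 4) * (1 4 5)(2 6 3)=(0 5 6)(2 4 3)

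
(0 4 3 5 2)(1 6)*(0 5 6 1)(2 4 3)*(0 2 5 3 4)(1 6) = (0 4 5)(1 6 2 3)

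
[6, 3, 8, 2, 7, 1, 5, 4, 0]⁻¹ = [8, 5, 3, 1, 7, 6, 0, 4, 2]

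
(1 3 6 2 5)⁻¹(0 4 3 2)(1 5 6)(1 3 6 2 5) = (0 4 6 5)(1 2 3)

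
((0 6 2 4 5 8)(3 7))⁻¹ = (0 8 5 4 2 6)(3 7)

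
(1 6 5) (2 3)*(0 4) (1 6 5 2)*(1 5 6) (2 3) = (0 4) (1 6 3 5) 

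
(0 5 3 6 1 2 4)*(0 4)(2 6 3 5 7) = (0 7 2)(1 6)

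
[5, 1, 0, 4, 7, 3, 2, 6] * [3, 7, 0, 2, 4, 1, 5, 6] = [1, 7, 3, 4, 6, 2, 0, 5]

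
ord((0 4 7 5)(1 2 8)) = 12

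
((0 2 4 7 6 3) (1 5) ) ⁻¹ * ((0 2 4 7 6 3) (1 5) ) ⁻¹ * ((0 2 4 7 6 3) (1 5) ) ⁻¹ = (0 7) (1 5) (2 6) (3 4) 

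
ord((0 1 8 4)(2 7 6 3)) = 4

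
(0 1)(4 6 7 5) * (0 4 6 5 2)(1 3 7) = (0 3 7 2)(1 4 5 6)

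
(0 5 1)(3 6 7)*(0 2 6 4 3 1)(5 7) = (0 7 1 2 6 5)(3 4)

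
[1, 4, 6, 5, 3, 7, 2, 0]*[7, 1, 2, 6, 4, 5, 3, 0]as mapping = [0→1, 1→4, 2→3, 3→5, 4→6, 5→0, 6→2, 7→7]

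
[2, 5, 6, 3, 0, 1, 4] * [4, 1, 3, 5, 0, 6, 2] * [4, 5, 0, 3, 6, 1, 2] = [3, 2, 0, 1, 6, 5, 4]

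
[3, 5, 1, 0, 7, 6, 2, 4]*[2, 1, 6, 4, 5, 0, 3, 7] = [4, 0, 1, 2, 7, 3, 6, 5]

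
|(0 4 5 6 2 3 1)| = 7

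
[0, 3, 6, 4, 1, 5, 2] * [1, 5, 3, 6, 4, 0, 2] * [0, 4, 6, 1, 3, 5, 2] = [4, 2, 6, 3, 5, 0, 1]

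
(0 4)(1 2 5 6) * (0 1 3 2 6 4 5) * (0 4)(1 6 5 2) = (0 2 4 6 3 1 5)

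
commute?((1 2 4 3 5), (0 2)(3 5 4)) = no:(1 2 4 3 5)*(0 2)(3 5 4) = (0 2 3 4 5 1), (0 2)(3 5 4)*(1 2 4 3 5) = (0 4 5 3 1 2)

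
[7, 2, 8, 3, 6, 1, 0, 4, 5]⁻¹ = [6, 5, 1, 3, 7, 8, 4, 0, 2]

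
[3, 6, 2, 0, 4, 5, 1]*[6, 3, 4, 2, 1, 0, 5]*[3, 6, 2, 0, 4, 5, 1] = [2, 5, 4, 1, 6, 3, 0]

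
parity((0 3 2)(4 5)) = odd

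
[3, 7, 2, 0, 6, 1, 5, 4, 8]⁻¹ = [3, 5, 2, 0, 7, 6, 4, 1, 8]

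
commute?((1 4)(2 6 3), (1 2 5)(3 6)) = no:(1 4)(2 6 3)*(1 2 5)(3 6) = (1 4 2 3 5), (1 2 5)(3 6)*(1 4)(2 6 3) = (1 6 2 5 4)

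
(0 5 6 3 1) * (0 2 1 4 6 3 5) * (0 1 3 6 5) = (0 1 2 3 4 5 6)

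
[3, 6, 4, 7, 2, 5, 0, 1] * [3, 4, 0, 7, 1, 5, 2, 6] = [7, 2, 1, 6, 0, 5, 3, 4]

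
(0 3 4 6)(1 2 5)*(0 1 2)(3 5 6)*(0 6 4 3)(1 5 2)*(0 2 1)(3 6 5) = (0 1 5)(2 4)(3 6)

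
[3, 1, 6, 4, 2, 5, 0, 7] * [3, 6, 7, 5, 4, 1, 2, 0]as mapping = [0→5, 1→6, 2→2, 3→4, 4→7, 5→1, 6→3, 7→0]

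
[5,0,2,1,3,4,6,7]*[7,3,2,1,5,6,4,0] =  [6,7,2,3,1,5,4,0]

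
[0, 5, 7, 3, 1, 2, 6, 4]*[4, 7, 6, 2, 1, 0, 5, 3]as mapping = [0→4, 1→0, 2→3, 3→2, 4→7, 5→6, 6→5, 7→1]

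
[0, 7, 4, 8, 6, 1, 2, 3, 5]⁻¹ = [0, 5, 6, 7, 2, 8, 4, 1, 3]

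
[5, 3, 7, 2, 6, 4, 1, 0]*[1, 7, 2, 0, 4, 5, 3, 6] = [5, 0, 6, 2, 3, 4, 7, 1]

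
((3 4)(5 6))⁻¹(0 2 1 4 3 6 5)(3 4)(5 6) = (0 2 1 3 4 5 6)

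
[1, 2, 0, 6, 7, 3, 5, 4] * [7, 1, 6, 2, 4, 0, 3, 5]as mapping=[0→1, 1→6, 2→7, 3→3, 4→5, 5→2, 6→0, 7→4]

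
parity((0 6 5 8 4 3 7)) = even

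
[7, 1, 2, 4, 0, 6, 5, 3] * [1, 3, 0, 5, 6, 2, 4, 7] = [7, 3, 0, 6, 1, 4, 2, 5]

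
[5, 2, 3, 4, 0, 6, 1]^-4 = [1, 4, 0, 5, 6, 2, 3]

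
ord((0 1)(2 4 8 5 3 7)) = 6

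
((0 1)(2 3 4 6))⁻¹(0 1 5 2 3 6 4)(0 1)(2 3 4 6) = (0 5 3 4 2 6 1)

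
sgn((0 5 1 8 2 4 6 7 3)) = 1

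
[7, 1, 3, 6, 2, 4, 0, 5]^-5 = [5, 1, 6, 0, 3, 2, 7, 4]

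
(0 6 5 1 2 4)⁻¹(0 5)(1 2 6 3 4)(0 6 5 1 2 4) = (0 2 4 5 3)(1 6)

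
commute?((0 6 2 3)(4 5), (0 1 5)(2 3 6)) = no:(0 6 2 3)(4 5)*(0 1 5)(2 3 6) = (0 2 6 3 1 5 4), (0 1 5)(2 3 6)*(0 6 2 3)(4 5) = (0 1 4 5 6 3 2)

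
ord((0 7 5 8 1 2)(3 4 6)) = 6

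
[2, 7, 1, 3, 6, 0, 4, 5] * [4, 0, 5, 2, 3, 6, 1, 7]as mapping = [0→5, 1→7, 2→0, 3→2, 4→1, 5→4, 6→3, 7→6]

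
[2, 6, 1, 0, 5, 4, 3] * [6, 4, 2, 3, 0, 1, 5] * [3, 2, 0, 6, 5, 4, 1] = [0, 4, 5, 1, 2, 3, 6]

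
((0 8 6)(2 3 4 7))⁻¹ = (0 6 8)(2 7 4 3)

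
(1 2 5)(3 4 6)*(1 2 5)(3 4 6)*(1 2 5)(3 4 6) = ()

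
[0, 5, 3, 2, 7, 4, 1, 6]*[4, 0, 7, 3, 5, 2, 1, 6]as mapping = [0→4, 1→2, 2→3, 3→7, 4→6, 5→5, 6→0, 7→1]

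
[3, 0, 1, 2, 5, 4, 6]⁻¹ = [1, 2, 3, 0, 5, 4, 6]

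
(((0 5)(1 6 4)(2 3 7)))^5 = (0 5)(1 4 6)(2 7 3)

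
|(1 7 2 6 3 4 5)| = 7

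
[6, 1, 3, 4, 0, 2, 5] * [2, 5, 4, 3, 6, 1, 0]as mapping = [0→0, 1→5, 2→3, 3→6, 4→2, 5→4, 6→1]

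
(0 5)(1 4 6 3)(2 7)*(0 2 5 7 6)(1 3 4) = (0 7 5 2 6 4)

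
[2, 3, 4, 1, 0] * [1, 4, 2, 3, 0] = [2, 3, 0, 4, 1]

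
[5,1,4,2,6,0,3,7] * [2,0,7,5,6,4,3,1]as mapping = [0→4,1→0,2→6,3→7,4→3,5→2,6→5,7→1]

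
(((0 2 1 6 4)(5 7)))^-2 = (0 6 2 4 1)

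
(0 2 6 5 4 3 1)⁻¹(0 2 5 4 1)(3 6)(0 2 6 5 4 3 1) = (0 2 6 4 3)(1 5)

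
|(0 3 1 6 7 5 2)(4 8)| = 14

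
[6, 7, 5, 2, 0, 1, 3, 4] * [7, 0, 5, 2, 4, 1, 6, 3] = [6, 3, 1, 5, 7, 0, 2, 4]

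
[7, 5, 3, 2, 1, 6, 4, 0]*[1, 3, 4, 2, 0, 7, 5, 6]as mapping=[0→6, 1→7, 2→2, 3→4, 4→3, 5→5, 6→0, 7→1]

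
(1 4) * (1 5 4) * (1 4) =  (1 4 5) 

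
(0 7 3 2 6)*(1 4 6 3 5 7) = (0 1 4 6) (2 3) (5 7) 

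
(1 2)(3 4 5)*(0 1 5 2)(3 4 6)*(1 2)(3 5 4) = (0 2 4 1)(3 6 5)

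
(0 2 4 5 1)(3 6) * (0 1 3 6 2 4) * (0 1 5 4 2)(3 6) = (0 2 1 5 6 3)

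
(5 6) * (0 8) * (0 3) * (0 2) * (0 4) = (0 8 3 2 4)(5 6)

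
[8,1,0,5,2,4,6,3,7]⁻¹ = [2,1,4,7,5,3,6,8,0]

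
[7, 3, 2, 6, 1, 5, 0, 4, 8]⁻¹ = [6, 4, 2, 1, 7, 5, 3, 0, 8]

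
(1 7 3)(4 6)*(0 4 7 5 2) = (0 4 6 7 3 1 5 2)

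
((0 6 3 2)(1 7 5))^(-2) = (0 3)(1 7 5)(2 6)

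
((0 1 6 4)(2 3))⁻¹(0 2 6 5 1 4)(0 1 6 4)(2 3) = (0 1 3 4 5 6)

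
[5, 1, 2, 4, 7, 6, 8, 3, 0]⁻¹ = [8, 1, 2, 7, 3, 0, 5, 4, 6]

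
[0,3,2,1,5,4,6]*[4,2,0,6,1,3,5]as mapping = [0→4,1→6,2→0,3→2,4→3,5→1,6→5]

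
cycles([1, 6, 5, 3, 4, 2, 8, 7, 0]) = (0 1 6 8)(2 5)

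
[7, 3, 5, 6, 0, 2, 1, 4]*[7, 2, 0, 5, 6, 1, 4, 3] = [3, 5, 1, 4, 7, 0, 2, 6]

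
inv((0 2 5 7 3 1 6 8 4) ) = (0 4 8 6 1 3 7 5 2) 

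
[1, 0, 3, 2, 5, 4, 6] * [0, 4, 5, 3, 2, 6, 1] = [4, 0, 3, 5, 6, 2, 1]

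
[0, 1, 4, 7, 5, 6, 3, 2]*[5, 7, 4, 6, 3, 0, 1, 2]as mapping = [0→5, 1→7, 2→3, 3→2, 4→0, 5→1, 6→6, 7→4]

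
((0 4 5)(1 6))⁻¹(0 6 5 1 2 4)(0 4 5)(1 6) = (0 6 2 5 4 1)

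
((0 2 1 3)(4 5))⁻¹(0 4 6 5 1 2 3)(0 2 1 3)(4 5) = (0 2 5 6 4 3 1)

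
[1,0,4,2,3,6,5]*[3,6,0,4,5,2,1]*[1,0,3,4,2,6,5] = [5,4,6,1,2,0,3]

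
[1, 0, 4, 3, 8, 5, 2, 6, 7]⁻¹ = [1, 0, 6, 3, 2, 5, 7, 8, 4]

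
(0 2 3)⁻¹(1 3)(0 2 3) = (0 1)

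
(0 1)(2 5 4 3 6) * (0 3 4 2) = (0 1 3 6)(2 5)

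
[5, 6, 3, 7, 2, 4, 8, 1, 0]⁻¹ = [8, 7, 4, 2, 5, 0, 1, 3, 6]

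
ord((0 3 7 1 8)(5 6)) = 10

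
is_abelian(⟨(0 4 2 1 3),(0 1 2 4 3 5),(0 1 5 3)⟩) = no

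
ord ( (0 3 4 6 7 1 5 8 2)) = 9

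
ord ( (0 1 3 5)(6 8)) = 4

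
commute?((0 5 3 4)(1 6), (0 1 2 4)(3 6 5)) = no:(0 5 3 4)(1 6) * (0 1 2 4)(3 6 5) = (0 3)(1 5 6 2 4), (0 1 2 4)(3 6 5) * (0 5 3 4)(1 6) = (0 6 3 1 2)(4 5)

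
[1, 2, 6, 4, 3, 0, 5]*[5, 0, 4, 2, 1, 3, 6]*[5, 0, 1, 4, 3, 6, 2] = [5, 3, 2, 0, 1, 6, 4] 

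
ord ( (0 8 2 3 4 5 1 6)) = 8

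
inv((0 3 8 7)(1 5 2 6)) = (0 7 8 3)(1 6 2 5)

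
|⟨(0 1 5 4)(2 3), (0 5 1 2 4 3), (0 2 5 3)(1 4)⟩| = 720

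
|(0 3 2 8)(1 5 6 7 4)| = 20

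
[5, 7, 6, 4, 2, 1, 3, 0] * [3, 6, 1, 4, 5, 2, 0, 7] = [2, 7, 0, 5, 1, 6, 4, 3]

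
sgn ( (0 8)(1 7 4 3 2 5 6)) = -1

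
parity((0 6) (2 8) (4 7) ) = odd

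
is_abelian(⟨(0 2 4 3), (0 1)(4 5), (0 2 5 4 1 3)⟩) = no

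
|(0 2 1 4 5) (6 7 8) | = 15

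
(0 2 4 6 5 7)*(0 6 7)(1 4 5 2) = (0 1 4 7 6 2 5)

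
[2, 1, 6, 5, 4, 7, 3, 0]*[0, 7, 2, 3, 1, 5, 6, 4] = [2, 7, 6, 5, 1, 4, 3, 0]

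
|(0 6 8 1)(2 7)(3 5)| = 4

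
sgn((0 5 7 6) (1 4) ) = 1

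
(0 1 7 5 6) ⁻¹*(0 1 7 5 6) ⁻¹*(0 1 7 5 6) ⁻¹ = (0 7 6 1 5) 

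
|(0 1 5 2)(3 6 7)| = 12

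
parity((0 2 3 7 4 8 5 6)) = odd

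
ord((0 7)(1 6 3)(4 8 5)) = 6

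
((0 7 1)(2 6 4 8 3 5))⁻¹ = (0 1 7)(2 5 3 8 4 6)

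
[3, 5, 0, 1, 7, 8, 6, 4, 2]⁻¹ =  [2, 3, 8, 0, 7, 1, 6, 4, 5]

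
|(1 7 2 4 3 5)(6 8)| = 6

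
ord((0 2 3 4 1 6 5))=7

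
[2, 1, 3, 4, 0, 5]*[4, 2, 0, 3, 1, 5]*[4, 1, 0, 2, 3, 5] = [4, 0, 2, 1, 3, 5]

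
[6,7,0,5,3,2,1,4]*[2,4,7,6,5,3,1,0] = [1,0,2,3,6,7,4,5]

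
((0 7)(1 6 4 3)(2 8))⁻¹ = (0 7)(1 3 4 6)(2 8)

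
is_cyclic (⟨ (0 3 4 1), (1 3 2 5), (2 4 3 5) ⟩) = no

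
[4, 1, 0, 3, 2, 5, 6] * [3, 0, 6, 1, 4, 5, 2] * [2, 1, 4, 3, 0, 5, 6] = [0, 2, 3, 1, 6, 5, 4] 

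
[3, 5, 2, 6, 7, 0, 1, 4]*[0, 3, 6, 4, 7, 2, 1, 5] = [4, 2, 6, 1, 5, 0, 3, 7]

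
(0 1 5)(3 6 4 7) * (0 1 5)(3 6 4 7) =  (0 5 1)(3 4)(6 7)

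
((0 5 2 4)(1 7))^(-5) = (0 4 2 5)(1 7)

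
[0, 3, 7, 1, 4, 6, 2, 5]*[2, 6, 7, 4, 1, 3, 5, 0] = [2, 4, 0, 6, 1, 5, 7, 3]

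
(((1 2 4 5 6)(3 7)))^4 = (1 6 5 4 2)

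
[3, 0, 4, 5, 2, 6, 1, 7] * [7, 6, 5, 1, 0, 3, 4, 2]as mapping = [0→1, 1→7, 2→0, 3→3, 4→5, 5→4, 6→6, 7→2]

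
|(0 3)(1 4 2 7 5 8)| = 6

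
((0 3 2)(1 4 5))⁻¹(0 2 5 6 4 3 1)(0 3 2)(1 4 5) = (0 1 6 5 2 4 3)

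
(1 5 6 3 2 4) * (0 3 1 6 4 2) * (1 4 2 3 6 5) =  (0 6 4 5 2 3)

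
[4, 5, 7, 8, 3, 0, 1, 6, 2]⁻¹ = [5, 6, 8, 4, 0, 1, 7, 2, 3]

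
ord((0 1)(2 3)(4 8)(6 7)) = 2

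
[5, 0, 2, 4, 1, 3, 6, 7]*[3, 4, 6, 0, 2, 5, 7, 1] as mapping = [0→5, 1→3, 2→6, 3→2, 4→4, 5→0, 6→7, 7→1] 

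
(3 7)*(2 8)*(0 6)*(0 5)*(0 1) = (0 6 5 1)(2 8)(3 7)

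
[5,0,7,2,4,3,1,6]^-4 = [2,3,1,6,4,7,5,0]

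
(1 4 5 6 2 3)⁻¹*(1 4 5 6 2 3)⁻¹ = (1 2 5)(3 6 4)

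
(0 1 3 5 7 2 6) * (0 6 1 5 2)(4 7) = (0 5 4 7)(1 3 2)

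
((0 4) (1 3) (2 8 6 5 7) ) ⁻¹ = (0 4) (1 3) (2 7 5 6 8) 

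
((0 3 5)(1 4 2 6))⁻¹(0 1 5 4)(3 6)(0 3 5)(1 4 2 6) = (0 2 3 4)(1 5)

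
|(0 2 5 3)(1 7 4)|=12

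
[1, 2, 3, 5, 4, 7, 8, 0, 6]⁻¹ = [7, 0, 1, 2, 4, 3, 8, 5, 6]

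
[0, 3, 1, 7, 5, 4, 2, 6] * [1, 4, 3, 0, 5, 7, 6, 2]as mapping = [0→1, 1→0, 2→4, 3→2, 4→7, 5→5, 6→3, 7→6]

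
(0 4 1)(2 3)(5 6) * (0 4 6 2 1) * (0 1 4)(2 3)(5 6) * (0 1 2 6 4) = (0 5 3)(2 6 4)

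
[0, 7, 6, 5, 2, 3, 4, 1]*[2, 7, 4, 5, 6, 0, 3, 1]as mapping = [0→2, 1→1, 2→3, 3→0, 4→4, 5→5, 6→6, 7→7]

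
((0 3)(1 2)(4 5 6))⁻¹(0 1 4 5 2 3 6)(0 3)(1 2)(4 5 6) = (0 4 3 2 5 6 1)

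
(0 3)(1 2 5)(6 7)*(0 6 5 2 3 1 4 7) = (0 1 3 6)(4 7 5)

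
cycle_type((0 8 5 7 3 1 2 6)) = 8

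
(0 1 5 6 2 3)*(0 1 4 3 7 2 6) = (0 4 3 1 5)(2 7)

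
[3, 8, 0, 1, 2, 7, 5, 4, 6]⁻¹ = [2, 3, 4, 0, 7, 6, 8, 5, 1]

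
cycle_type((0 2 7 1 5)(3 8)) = 2.5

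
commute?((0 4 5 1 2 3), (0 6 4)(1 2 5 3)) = no:(0 4 5 1 2 3)*(0 6 4)(1 2 5 3) = (1 5 2)(3 6 4), (0 6 4)(1 2 5 3)*(0 4 5 1 2 3) = (0 6 5)(1 3 2)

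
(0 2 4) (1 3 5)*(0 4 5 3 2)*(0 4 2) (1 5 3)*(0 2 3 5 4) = (1 2 5 4 3) 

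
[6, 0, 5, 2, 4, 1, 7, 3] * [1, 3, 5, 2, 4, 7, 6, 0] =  [6, 1, 7, 5, 4, 3, 0, 2]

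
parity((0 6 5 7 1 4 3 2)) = odd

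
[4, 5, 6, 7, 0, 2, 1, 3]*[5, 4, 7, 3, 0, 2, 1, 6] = [0, 2, 1, 6, 5, 7, 4, 3]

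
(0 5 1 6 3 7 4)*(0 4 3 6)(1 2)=(0 5 2 1)(3 7)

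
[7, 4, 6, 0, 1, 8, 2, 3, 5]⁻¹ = [3, 4, 6, 7, 1, 8, 2, 0, 5]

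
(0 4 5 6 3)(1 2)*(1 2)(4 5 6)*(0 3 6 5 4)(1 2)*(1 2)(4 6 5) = (0 6 5)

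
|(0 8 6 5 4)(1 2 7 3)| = 20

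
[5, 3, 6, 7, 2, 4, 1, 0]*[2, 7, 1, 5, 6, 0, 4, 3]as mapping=[0→0, 1→5, 2→4, 3→3, 4→1, 5→6, 6→7, 7→2]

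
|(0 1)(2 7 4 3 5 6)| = 6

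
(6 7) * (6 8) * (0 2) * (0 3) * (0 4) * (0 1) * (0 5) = (0 2 3 4 1 5)(6 7 8)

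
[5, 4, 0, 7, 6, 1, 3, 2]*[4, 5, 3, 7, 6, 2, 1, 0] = [2, 6, 4, 0, 1, 5, 7, 3]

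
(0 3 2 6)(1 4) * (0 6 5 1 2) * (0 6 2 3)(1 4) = (2 5 4 3 6)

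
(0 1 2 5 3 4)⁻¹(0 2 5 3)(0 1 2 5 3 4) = (1 5 3 4)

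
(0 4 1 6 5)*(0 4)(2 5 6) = (1 2 5 4)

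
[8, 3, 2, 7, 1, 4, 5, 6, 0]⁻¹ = [8, 4, 2, 1, 5, 6, 7, 3, 0]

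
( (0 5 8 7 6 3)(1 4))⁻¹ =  (0 3 6 7 8 5)(1 4)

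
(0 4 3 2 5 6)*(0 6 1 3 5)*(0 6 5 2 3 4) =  (1 4 2 6 5)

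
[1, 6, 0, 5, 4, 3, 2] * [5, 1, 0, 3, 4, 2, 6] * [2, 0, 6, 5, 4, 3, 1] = [0, 1, 3, 6, 4, 5, 2]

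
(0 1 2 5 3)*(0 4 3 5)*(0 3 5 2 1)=(2 3 4 5) 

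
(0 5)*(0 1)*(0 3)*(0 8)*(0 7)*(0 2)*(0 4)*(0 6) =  (0 5 1 3 8 7 2 4 6)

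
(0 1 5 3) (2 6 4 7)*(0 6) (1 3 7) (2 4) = (0 3 6 2) (1 5 7 4) 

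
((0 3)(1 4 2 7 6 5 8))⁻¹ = (0 3)(1 8 5 6 7 2 4)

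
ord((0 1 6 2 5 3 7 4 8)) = 9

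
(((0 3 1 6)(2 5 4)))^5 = (0 3 1 6)(2 4 5)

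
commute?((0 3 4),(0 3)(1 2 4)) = no:(0 3 4) * (0 3)(1 2 4) = (1 2 4 3),(0 3)(1 2 4) * (0 3 4) = (0 4 1 2)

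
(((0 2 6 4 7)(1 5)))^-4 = (0 2 6 4 7)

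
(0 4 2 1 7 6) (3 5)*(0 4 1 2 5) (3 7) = (0 1 3) (4 5 7 6) 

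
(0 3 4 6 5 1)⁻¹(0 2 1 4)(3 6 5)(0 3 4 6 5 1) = (0 6 3 2)(1 4 5)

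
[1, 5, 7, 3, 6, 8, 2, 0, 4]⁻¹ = [7, 0, 6, 3, 8, 1, 4, 2, 5]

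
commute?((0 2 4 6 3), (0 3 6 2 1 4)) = no:(0 2 4 6 3) * (0 3 6 2 1 4) = (0 1 4 2), (0 3 6 2 1 4) * (0 2 4 6 3) = (1 6 4 2)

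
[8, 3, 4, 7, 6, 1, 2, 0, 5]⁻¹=[7, 5, 6, 1, 2, 8, 4, 3, 0]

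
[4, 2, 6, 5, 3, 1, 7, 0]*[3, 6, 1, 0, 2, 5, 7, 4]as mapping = [0→2, 1→1, 2→7, 3→5, 4→0, 5→6, 6→4, 7→3]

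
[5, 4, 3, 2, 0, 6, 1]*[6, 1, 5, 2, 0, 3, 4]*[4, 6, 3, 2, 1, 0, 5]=[2, 4, 3, 0, 5, 1, 6]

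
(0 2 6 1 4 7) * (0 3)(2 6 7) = (0 6 1 4 2 7 3)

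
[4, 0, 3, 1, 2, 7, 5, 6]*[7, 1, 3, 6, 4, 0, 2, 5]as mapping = [0→4, 1→7, 2→6, 3→1, 4→3, 5→5, 6→0, 7→2]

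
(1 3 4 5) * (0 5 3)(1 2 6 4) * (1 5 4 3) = (0 4 1)(2 6 3 5)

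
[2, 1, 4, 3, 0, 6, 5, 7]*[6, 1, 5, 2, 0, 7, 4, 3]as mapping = [0→5, 1→1, 2→0, 3→2, 4→6, 5→4, 6→7, 7→3]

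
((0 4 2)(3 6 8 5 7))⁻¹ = (0 2 4)(3 7 5 8 6)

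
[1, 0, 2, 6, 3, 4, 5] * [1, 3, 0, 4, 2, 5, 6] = [3, 1, 0, 6, 4, 2, 5]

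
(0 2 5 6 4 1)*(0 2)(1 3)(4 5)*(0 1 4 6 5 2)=(0 1)(2 6)(3 4)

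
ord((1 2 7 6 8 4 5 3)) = 8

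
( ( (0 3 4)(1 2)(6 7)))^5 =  (0 4 3)(1 2)(6 7)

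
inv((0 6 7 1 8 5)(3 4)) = (0 5 8 1 7 6)(3 4)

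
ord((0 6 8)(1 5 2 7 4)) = 15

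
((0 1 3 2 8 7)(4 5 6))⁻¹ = (0 7 8 2 3 1)(4 6 5)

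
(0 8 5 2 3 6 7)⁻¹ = (0 7 6 3 2 5 8)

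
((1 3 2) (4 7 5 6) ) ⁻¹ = (1 2 3) (4 6 5 7) 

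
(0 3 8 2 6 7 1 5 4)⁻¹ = (0 4 5 1 7 6 2 8 3)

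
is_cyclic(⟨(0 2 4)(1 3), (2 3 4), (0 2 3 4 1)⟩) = no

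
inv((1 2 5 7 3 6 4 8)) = (1 8 4 6 3 7 5 2)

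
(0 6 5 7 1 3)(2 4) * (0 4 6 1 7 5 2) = (0 1 3 4)(2 6)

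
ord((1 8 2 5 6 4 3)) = 7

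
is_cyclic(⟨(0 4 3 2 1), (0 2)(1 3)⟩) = no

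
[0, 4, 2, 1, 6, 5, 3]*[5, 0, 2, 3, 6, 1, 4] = [5, 6, 2, 0, 4, 1, 3]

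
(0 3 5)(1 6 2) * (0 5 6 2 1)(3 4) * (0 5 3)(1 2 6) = (0 4)(1 6 2 5 3)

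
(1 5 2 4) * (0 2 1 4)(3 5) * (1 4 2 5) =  (0 5 4 2)(1 3)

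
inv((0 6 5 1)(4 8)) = (0 1 5 6)(4 8)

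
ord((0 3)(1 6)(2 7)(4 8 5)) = 6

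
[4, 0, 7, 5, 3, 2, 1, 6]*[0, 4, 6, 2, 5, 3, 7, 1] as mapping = [0→5, 1→0, 2→1, 3→3, 4→2, 5→6, 6→4, 7→7] 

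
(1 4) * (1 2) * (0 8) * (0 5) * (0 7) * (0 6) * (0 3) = (0 8 5 7 6 3)(1 4 2)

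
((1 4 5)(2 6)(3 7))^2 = (1 5 4)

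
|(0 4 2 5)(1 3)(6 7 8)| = 12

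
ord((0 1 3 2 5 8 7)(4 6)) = 14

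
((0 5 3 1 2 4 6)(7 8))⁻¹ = (0 6 4 2 1 3 5)(7 8)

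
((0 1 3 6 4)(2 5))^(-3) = (0 3 4 1 6)(2 5)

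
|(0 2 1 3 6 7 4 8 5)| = 9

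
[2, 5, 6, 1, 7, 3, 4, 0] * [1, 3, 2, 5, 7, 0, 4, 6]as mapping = [0→2, 1→0, 2→4, 3→3, 4→6, 5→5, 6→7, 7→1]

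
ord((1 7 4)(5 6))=6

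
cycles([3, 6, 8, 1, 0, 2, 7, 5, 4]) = (0 3 1 6 7 5 2 8 4)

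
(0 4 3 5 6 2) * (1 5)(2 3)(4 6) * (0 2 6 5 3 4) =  (0 5)(1 3)(4 6)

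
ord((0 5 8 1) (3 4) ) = 4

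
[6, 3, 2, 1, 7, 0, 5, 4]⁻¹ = [5, 3, 2, 1, 7, 6, 0, 4]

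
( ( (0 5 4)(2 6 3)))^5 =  (0 4 5)(2 3 6)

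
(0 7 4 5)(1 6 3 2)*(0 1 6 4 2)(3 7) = (0 3)(1 4 5)(2 6 7)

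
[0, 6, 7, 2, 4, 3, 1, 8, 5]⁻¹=[0, 6, 3, 5, 4, 8, 1, 2, 7]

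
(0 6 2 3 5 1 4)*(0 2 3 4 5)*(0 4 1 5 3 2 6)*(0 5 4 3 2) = (0 5 4 6)(1 2)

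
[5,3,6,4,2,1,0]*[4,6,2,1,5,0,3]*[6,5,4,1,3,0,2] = [6,5,1,0,4,2,3]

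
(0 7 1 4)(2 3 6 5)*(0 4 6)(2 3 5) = (0 7 1 6 2 5 3)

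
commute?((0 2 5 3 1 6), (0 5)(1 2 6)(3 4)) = no:(0 2 5 3 1 6)*(0 5)(1 2 6)(3 4) = (0 6 5 4 3 2), (0 5)(1 2 6)(3 4)*(0 2 5 3 1 6) = (0 3 4 1 5 2)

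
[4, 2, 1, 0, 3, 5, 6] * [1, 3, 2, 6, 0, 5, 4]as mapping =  [0→0, 1→2, 2→3, 3→1, 4→6, 5→5, 6→4]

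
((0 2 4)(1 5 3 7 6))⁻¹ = (0 4 2)(1 6 7 3 5)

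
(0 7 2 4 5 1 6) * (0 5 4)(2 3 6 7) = (0 2)(1 7 3 6 5)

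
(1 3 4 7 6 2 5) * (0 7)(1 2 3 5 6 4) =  (0 7 4)(1 5 2 6 3)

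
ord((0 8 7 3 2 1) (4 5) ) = 6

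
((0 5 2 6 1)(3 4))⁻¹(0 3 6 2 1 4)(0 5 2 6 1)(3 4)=(0 3 5 4 1 6)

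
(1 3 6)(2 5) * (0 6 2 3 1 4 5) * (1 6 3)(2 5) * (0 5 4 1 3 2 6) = (0 2 5 3 4 6 1)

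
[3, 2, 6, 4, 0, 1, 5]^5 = [4, 2, 6, 0, 3, 1, 5]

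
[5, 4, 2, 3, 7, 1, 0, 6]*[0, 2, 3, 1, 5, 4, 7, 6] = [4, 5, 3, 1, 6, 2, 0, 7]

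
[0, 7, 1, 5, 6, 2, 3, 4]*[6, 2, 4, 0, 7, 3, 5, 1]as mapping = [0→6, 1→1, 2→2, 3→3, 4→5, 5→4, 6→0, 7→7]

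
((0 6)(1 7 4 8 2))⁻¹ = (0 6)(1 2 8 4 7)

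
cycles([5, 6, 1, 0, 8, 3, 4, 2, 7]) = (0 5 3)(1 6 4 8 7 2)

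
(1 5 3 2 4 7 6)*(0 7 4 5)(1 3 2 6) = (0 7 1)(2 5)(3 6)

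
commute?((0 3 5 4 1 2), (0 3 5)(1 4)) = no:(0 3 5 4 1 2) * (0 3 5)(1 4) = (0 5 1 2 3), (0 3 5)(1 4) * (0 3 5 4 1 2) = (0 5 3 4 2)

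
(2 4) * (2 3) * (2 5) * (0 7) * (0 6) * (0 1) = (0 7 6 1)(2 4 3 5)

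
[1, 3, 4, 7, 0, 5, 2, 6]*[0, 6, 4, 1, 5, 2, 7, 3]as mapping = [0→6, 1→1, 2→5, 3→3, 4→0, 5→2, 6→4, 7→7]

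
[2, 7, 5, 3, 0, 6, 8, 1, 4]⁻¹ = [4, 7, 0, 3, 8, 2, 5, 1, 6]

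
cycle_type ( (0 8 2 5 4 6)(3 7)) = 2.6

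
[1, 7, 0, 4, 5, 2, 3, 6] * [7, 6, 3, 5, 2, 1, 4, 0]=[6, 0, 7, 2, 1, 3, 5, 4]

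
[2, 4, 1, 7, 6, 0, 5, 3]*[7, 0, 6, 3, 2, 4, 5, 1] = [6, 2, 0, 1, 5, 7, 4, 3]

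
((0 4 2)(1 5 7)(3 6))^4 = (0 4 2)(1 5 7)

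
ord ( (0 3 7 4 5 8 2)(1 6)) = 14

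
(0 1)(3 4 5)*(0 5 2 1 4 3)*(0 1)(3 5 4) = (0 3 5 1 4 2)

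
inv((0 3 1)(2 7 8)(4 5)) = (0 1 3)(2 8 7)(4 5)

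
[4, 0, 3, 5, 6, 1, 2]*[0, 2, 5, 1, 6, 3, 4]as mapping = [0→6, 1→0, 2→1, 3→3, 4→4, 5→2, 6→5]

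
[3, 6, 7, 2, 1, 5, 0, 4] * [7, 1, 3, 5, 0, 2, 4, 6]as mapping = [0→5, 1→4, 2→6, 3→3, 4→1, 5→2, 6→7, 7→0]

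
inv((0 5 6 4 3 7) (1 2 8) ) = (0 7 3 4 6 5) (1 8 2) 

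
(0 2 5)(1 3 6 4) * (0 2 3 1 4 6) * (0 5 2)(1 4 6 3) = (0 1 4 6 3 5)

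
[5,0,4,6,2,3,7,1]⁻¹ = [1,7,4,5,2,0,3,6]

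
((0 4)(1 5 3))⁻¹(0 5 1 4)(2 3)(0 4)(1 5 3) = (0 4 3 5)(1 2)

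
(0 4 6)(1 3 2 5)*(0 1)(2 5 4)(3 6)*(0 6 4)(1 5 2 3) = (0 3 2)(1 4)(5 6)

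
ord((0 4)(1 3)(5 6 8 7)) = 4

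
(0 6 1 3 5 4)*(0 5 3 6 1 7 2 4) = (0 1 6 7 2 4 5)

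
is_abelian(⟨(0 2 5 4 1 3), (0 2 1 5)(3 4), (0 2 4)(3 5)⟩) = no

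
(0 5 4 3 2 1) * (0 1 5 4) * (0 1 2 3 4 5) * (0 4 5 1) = (0 1 2 4 5)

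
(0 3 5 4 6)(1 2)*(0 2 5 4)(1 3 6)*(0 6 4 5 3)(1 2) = (0 4 2)(1 3 5 6)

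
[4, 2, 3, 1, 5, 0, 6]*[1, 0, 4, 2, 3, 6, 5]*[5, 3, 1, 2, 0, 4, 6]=[2, 0, 1, 5, 6, 3, 4]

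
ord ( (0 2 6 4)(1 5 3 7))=4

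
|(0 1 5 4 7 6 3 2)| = 8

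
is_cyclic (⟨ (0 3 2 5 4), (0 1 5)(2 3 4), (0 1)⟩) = no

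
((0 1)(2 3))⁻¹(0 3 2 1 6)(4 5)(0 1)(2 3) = (0 6 1 2 3)(4 5)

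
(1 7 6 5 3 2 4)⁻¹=(1 4 2 3 5 6 7)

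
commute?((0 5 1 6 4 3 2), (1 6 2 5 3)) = no:(0 5 1 6 4 3 2)*(1 6 2 5 3) = (0 3 5 6 4 1 2), (1 6 2 5 3)*(0 5 1 6 4 3 2) = (0 5 2 1 4 3 6)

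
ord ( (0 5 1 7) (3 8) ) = 4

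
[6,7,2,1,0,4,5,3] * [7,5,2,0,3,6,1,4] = [1,4,2,5,7,3,6,0]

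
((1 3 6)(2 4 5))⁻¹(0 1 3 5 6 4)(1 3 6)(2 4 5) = (0 3 6 2 1 5)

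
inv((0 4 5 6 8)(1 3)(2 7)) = (0 8 6 5 4)(1 3)(2 7)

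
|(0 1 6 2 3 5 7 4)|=8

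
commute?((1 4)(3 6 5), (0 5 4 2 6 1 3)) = no:(1 4)(3 6 5) * (0 5 4 2 6 1 3) = (0 5)(1 2 6 4 3), (0 5 4 2 6 1 3) * (1 4)(3 6 5) = (0 3)(1 6 4 2 5)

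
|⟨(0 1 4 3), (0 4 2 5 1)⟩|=720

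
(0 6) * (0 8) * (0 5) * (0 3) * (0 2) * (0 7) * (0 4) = (0 6 8 5 3 2 7 4)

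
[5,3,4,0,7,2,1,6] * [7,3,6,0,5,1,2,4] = [1,0,5,7,4,6,3,2]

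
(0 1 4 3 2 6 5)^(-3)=(0 2 1 6 4 5 3)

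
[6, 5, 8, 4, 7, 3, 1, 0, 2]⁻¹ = [7, 6, 8, 5, 3, 1, 0, 4, 2]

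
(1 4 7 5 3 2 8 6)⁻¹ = (1 6 8 2 3 5 7 4)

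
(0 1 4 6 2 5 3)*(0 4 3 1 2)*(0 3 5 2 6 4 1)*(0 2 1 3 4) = (0 6 4)(1 5 2)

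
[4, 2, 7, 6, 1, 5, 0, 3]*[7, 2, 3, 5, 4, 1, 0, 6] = [4, 3, 6, 0, 2, 1, 7, 5]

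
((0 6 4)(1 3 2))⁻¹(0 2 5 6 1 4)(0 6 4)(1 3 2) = (0 6 1 5 4 3)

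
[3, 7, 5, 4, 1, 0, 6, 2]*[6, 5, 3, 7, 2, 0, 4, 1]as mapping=[0→7, 1→1, 2→0, 3→2, 4→5, 5→6, 6→4, 7→3]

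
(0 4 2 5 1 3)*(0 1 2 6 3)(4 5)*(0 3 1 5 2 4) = (0 2)(1 3 5 4 6)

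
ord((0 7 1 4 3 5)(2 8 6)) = 6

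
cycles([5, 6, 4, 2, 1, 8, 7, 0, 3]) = (0 5 8 3 2 4 1 6 7)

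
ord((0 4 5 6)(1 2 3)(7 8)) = 12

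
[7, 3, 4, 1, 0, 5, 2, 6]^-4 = [7, 1, 4, 3, 0, 5, 2, 6]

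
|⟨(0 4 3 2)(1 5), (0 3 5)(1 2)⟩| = 72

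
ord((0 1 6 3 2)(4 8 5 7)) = 20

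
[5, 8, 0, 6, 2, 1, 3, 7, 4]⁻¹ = [2, 5, 4, 6, 8, 0, 3, 7, 1]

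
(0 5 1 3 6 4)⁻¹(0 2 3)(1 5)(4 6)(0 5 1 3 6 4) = (0 4)(1 3)(2 6 5)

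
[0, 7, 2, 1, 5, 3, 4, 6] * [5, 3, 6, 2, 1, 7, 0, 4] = [5, 4, 6, 3, 7, 2, 1, 0]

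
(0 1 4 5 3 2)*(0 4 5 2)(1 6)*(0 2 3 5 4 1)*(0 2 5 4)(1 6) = (0 1)(2 6)(3 5 4)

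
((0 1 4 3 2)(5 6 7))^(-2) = (0 3 1 2 4)(5 6 7)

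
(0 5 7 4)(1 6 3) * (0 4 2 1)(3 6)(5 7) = (0 7 2 1 3)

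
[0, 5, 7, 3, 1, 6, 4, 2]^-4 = [0, 1, 2, 3, 4, 5, 6, 7]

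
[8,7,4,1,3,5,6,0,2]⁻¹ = [7,3,8,4,2,5,6,1,0]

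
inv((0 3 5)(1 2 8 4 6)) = (0 5 3)(1 6 4 8 2)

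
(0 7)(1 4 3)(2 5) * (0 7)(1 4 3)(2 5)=(1 3 4)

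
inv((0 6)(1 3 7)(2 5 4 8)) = (0 6)(1 7 3)(2 8 4 5)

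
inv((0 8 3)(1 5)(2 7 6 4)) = (0 3 8)(1 5)(2 4 6 7)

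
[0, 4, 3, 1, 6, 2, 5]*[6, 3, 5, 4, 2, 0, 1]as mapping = [0→6, 1→2, 2→4, 3→3, 4→1, 5→5, 6→0]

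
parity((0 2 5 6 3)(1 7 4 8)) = odd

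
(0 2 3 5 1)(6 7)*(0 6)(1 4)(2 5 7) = (0 5 4 1 6 2 3 7)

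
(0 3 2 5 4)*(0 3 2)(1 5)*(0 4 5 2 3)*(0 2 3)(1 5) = (1 3 4 2 5)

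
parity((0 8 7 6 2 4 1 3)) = odd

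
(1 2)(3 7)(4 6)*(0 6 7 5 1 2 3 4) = (0 6)(1 3 5)(4 7)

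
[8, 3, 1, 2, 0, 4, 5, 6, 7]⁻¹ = [4, 2, 3, 1, 5, 6, 7, 8, 0]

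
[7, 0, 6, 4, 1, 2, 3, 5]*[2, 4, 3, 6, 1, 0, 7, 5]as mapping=[0→5, 1→2, 2→7, 3→1, 4→4, 5→3, 6→6, 7→0]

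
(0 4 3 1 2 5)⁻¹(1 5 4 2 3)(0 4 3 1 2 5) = (0 3 5 1 2)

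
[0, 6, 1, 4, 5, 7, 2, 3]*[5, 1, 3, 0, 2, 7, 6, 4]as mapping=[0→5, 1→6, 2→1, 3→2, 4→7, 5→4, 6→3, 7→0]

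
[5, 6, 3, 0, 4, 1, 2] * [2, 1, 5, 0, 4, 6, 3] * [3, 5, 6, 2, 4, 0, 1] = [1, 2, 3, 6, 4, 5, 0]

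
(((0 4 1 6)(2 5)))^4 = ()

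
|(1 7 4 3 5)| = 5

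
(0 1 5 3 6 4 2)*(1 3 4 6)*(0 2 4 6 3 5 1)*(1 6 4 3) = (0 5 4 3)(1 6)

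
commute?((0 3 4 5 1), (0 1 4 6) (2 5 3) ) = no:(0 3 4 5 1)*(0 1 4 6) (2 5 3) = (0 2 5 4 3 6), (0 1 4 6) (2 5 3)*(0 3 4 5 1) = (1 5 4 6 3 2) 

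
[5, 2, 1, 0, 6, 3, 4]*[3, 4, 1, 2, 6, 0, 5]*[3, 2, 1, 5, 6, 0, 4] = [3, 2, 6, 5, 0, 1, 4]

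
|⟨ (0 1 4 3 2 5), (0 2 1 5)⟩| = 120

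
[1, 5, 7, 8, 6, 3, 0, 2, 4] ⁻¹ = [6, 0, 7, 5, 8, 1, 4, 2, 3] 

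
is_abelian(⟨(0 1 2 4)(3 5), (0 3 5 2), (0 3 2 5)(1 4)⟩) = no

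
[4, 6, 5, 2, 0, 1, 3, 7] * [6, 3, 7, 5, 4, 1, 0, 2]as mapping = [0→4, 1→0, 2→1, 3→7, 4→6, 5→3, 6→5, 7→2]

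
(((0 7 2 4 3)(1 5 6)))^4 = (0 3 4 2 7)(1 5 6)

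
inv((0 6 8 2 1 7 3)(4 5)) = (0 3 7 1 2 8 6)(4 5)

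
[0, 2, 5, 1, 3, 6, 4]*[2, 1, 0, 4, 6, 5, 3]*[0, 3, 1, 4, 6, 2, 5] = [1, 0, 2, 3, 6, 4, 5]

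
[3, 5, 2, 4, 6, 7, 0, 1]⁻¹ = [6, 7, 2, 0, 3, 1, 4, 5]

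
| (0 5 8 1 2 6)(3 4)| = 6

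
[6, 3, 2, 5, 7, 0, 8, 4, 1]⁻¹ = [5, 8, 2, 1, 7, 3, 0, 4, 6]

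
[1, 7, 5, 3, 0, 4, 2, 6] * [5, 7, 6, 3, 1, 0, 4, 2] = [7, 2, 0, 3, 5, 1, 6, 4]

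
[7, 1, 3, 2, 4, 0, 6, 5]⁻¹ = [5, 1, 3, 2, 4, 7, 6, 0]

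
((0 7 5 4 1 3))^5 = (0 3 1 4 5 7)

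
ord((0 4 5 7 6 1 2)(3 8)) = 14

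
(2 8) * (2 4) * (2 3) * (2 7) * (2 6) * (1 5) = (1 5)(2 8 4 3 7 6)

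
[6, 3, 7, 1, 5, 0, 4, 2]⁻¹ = [5, 3, 7, 1, 6, 4, 0, 2]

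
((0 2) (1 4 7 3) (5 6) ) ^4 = () 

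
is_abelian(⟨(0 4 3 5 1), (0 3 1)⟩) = no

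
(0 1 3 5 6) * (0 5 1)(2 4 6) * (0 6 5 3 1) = (0 6 3)(2 4 5)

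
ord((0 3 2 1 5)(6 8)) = 10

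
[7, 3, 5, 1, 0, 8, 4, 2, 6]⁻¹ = [4, 3, 7, 1, 6, 2, 8, 0, 5]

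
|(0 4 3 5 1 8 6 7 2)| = 9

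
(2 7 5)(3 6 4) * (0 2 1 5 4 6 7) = (0 2)(1 5)(3 7 4)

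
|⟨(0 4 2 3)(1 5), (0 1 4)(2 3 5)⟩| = 360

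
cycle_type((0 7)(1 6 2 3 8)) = 2.5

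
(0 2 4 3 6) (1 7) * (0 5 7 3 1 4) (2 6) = (0 6 5 7 4 1 3 2) 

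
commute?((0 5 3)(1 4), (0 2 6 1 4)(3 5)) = no:(0 5 3)(1 4)*(0 2 6 1 4)(3 5) = (0 3 2 6 1), (0 2 6 1 4)(3 5)*(0 5 3)(1 4) = (0 2 6 4 5)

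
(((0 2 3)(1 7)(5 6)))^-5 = (0 2 3)(1 7)(5 6)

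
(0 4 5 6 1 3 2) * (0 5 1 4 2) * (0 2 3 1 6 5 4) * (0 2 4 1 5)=(0 3 4 6 2 1 5)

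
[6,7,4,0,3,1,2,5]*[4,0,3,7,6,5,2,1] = [2,1,6,4,7,0,3,5]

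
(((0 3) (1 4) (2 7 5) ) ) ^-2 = (2 7 5) 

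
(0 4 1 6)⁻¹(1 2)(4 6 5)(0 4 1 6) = (0 5 1)(2 6)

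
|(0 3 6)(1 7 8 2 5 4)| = 6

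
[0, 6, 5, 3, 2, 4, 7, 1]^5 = [0, 7, 4, 3, 5, 2, 1, 6]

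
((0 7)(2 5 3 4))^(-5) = (0 7)(2 4 3 5)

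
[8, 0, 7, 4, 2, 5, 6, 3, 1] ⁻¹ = [1, 8, 4, 7, 3, 5, 6, 2, 0] 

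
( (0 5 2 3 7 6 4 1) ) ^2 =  (0 2 7 4) (1 5 3 6) 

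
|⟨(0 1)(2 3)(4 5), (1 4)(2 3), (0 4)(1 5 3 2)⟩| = 720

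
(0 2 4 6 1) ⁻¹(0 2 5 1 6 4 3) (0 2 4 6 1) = (0 1 6 3 2 4 5) 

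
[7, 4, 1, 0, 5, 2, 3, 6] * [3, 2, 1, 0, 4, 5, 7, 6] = [6, 4, 2, 3, 5, 1, 0, 7]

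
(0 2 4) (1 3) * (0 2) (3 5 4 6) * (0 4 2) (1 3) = (0 4) (1 5 2 6) 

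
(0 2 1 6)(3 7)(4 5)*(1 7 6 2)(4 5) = (0 1 2 7 3 6)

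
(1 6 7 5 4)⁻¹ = (1 4 5 7 6)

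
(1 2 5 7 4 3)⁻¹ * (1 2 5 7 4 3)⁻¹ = (1 4 5)(2 3 7)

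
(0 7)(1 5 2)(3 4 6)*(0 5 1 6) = (0 7 5 2 6 3 4)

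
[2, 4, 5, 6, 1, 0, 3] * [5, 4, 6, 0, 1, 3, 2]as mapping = [0→6, 1→1, 2→3, 3→2, 4→4, 5→5, 6→0]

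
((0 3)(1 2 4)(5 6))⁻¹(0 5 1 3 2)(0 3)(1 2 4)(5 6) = (0 4 3 6 2)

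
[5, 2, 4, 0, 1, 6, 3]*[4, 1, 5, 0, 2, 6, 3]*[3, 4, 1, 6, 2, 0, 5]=[5, 0, 1, 2, 4, 6, 3]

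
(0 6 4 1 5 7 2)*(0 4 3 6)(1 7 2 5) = (2 4 7 5)(3 6)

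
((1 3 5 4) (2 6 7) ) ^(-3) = (1 3 5 4) 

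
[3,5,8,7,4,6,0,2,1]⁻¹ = [6,8,7,0,4,1,5,3,2]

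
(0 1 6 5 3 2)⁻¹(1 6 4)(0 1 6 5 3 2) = (4 6 5)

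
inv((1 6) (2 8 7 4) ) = (1 6) (2 4 7 8) 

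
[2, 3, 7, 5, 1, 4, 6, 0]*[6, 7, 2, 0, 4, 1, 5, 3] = [2, 0, 3, 1, 7, 4, 5, 6]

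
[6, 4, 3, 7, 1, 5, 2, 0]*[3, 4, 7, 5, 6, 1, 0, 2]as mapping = [0→0, 1→6, 2→5, 3→2, 4→4, 5→1, 6→7, 7→3]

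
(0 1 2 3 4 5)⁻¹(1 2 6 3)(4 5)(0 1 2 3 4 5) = (0 5)(2 3 6 4)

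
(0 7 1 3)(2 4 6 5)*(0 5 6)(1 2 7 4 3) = (0 4)(2 3 5 7)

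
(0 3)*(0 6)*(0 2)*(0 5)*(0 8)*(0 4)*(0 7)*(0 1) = (0 3 6 2 5 8 4 7 1)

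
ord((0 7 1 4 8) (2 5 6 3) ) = 20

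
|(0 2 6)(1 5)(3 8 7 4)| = 12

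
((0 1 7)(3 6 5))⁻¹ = (0 7 1)(3 5 6)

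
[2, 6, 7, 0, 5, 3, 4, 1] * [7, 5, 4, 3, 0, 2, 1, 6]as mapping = [0→4, 1→1, 2→6, 3→7, 4→2, 5→3, 6→0, 7→5]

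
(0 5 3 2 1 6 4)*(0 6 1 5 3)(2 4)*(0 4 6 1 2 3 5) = (0 5 4 1 2)(3 6)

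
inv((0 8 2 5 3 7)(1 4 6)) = (0 7 3 5 2 8)(1 6 4)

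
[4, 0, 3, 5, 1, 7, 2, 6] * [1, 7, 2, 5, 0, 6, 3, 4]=[0, 1, 5, 6, 7, 4, 2, 3]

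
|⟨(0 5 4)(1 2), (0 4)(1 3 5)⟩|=720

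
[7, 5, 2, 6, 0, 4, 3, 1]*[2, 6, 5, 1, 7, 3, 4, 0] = [0, 3, 5, 4, 2, 7, 1, 6]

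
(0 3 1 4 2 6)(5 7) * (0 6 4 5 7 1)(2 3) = (0 2 4 3)(1 5)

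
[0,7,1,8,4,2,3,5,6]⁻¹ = [0,2,5,6,4,7,8,1,3]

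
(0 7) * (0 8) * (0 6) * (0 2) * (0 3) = (0 7 8 6 2 3)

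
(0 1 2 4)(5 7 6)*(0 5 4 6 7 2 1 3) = (0 3)(2 6 4 5)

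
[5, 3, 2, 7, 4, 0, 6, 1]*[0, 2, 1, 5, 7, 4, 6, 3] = [4, 5, 1, 3, 7, 0, 6, 2]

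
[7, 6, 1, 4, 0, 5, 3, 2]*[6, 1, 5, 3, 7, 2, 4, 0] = [0, 4, 1, 7, 6, 2, 3, 5]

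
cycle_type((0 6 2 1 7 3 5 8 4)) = 9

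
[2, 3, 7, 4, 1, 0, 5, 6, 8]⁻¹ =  [5, 4, 0, 1, 3, 6, 7, 2, 8]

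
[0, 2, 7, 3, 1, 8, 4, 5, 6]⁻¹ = [0, 4, 1, 3, 6, 7, 8, 2, 5]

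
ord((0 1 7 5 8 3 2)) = 7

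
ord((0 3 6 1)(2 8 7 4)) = 4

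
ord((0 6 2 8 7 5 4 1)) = 8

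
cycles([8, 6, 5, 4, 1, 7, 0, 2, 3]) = (0 8 3 4 1 6)(2 5 7)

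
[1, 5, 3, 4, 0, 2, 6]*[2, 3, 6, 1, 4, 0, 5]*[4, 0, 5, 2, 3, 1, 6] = [2, 4, 0, 3, 5, 6, 1]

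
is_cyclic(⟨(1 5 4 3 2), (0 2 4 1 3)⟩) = no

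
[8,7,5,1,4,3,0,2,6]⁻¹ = [6,3,7,5,4,2,8,1,0]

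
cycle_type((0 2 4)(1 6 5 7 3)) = 3.5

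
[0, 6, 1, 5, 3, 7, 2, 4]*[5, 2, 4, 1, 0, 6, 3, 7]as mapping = [0→5, 1→3, 2→2, 3→6, 4→1, 5→7, 6→4, 7→0]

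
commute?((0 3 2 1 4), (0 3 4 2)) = no:(0 3 2 1 4) * (0 3 4 2) = (0 4 3)(1 2), (0 3 4 2) * (0 3 2 1 4) = (0 2 3)(1 4)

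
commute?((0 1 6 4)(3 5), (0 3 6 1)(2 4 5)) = no:(0 1 6 4)(3 5)*(0 3 6 1)(2 4 5) = (2 4 3)(5 6), (0 3 6 1)(2 4 5)*(0 1 6 4)(3 5) = (0 5 2)(3 4)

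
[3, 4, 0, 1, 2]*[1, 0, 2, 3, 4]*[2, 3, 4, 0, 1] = [0, 1, 3, 2, 4]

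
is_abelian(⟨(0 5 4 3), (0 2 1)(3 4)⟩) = no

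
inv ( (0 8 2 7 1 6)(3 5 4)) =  (0 6 1 7 2 8)(3 4 5)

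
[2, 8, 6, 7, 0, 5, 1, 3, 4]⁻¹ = [4, 6, 0, 7, 8, 5, 2, 3, 1]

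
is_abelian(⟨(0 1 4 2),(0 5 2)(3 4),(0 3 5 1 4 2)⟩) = no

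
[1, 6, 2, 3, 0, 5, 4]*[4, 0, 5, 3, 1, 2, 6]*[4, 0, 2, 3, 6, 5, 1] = [4, 1, 5, 3, 6, 2, 0]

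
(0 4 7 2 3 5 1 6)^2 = (0 7 3 1)(2 5 6 4)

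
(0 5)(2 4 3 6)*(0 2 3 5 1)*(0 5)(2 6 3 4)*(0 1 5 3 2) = (0 5 6 4 1 3 2)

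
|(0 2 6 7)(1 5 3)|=12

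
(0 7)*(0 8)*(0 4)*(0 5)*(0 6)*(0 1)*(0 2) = (0 7 8 4 5 6 1 2)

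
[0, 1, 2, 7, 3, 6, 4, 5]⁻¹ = [0, 1, 2, 4, 6, 7, 5, 3]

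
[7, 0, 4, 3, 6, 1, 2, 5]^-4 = [0, 1, 6, 3, 2, 5, 4, 7]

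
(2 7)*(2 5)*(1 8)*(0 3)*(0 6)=(0 3 6)(1 8)(2 7 5)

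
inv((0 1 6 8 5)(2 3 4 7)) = (0 5 8 6 1)(2 7 4 3)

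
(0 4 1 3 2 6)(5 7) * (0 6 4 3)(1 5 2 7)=(0 3 7 2 4 5 1)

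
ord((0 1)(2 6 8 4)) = 4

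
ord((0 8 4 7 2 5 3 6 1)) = 9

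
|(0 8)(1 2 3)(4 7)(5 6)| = 6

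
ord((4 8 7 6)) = 4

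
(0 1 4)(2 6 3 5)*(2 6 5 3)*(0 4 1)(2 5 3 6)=(2 3 6 5)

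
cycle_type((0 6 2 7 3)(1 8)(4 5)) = 2^2.5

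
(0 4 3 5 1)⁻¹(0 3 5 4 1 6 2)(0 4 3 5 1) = (0 6 2 4 5 1 3)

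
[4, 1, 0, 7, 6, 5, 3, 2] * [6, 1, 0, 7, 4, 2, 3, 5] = [4, 1, 6, 5, 3, 2, 7, 0]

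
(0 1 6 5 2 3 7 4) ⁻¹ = (0 4 7 3 2 5 6 1) 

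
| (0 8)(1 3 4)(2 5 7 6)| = 12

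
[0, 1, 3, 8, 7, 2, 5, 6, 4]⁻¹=[0, 1, 5, 2, 8, 6, 7, 4, 3]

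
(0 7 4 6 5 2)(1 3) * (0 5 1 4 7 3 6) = (0 3 4)(1 6)(2 5)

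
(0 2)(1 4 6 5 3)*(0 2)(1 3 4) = (4 6 5)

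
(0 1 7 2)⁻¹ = (0 2 7 1)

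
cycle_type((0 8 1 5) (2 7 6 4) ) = 4^2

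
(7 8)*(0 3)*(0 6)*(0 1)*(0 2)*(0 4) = (0 3 6 1 2 4)(7 8)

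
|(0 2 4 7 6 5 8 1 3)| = 9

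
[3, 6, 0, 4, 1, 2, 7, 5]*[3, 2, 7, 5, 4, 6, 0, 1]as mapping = [0→5, 1→0, 2→3, 3→4, 4→2, 5→7, 6→1, 7→6]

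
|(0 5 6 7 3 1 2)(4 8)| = 14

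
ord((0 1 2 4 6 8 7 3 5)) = 9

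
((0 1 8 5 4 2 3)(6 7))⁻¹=(0 3 2 4 5 8 1)(6 7)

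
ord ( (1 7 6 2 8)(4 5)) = 10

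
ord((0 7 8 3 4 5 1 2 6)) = 9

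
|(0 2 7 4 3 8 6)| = 7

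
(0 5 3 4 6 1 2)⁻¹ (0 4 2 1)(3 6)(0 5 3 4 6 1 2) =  (0 2 5 6)(1 4)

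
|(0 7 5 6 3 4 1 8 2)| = 9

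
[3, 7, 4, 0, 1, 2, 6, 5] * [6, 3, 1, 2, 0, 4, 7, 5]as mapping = [0→2, 1→5, 2→0, 3→6, 4→3, 5→1, 6→7, 7→4]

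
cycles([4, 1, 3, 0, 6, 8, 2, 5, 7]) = (0 4 6 2 3)(5 8 7)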